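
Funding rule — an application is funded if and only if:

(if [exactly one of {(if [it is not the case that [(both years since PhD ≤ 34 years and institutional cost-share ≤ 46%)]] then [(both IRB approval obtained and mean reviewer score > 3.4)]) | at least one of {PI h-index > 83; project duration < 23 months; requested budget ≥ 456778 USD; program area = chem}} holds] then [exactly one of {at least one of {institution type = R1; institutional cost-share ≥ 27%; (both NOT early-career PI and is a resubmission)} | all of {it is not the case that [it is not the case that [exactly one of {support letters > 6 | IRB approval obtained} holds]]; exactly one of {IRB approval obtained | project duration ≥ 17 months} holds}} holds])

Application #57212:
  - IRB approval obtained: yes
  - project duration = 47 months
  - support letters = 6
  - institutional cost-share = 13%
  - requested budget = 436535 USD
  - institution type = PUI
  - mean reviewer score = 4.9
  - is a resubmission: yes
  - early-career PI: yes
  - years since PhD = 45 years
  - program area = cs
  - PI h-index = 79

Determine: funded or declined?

Declined

Atomic conditions:
  years since PhD ≤ 34 years: 45 ≤ 34 is false
  institutional cost-share ≤ 46%: 13 ≤ 46 is true
  IRB approval obtained: yes → true
  mean reviewer score > 3.4: 4.9 > 3.4 is true
  PI h-index > 83: 79 > 83 is false
  project duration < 23 months: 47 < 23 is false
  requested budget ≥ 456778 USD: 436535 ≥ 456778 is false
  program area = chem: cs == chem is false
  institution type = R1: PUI == R1 is false
  institutional cost-share ≥ 27%: 13 ≥ 27 is false
  NOT early-career PI: yes → false
  is a resubmission: yes → true
  support letters > 6: 6 > 6 is false
  project duration ≥ 17 months: 47 ≥ 17 is true
Combine:
[1.1.1.1] false AND true = false
[1.1.1] NOT false = true
[1.1.2] true AND true = true
[1.1] true → true = true
[1.2] false OR false OR false OR false = false
[1] exactly-one(true, false) = true
[2.1.3] false AND true = false
[2.1] false OR false OR false = false
[2.2.1.1.1] exactly-one(false, true) = true
[2.2.1.1] NOT true = false
[2.2.1] NOT false = true
[2.2.2] exactly-one(true, true) = false
[2.2] true AND false = false
[2] exactly-one(false, false) = false
[root] true → false = false
Overall: false → declined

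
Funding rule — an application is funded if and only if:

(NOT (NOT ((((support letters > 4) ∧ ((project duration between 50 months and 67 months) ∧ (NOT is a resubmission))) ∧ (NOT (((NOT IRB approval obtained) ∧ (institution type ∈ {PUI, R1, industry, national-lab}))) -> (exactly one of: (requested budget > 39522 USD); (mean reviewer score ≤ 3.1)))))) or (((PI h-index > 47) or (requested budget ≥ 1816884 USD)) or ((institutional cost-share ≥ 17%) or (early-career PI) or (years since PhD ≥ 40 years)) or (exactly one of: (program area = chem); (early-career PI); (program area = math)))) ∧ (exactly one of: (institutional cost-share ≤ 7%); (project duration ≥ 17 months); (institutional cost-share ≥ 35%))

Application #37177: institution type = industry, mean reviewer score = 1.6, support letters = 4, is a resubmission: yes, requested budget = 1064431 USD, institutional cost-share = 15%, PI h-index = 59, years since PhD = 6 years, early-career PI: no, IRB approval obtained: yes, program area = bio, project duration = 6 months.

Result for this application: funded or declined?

Declined

Atomic conditions:
  support letters > 4: 4 > 4 is false
  project duration between 50 months and 67 months: 6 in [50, 67] is false
  NOT is a resubmission: yes → false
  NOT IRB approval obtained: yes → false
  institution type ∈ {PUI, R1, industry, national-lab}: industry is in the set → true
  requested budget > 39522 USD: 1064431 > 39522 is true
  mean reviewer score ≤ 3.1: 1.6 ≤ 3.1 is true
  PI h-index > 47: 59 > 47 is true
  requested budget ≥ 1816884 USD: 1064431 ≥ 1816884 is false
  institutional cost-share ≥ 17%: 15 ≥ 17 is false
  early-career PI: no → false
  years since PhD ≥ 40 years: 6 ≥ 40 is false
  program area = chem: bio == chem is false
  program area = math: bio == math is false
  institutional cost-share ≤ 7%: 15 ≤ 7 is false
  project duration ≥ 17 months: 6 ≥ 17 is false
  institutional cost-share ≥ 35%: 15 ≥ 35 is false
Combine:
[1.1.1.1.1.2] false AND false = false
[1.1.1.1.1] false AND false = false
[1.1.1.1.2.1.1] false AND true = false
[1.1.1.1.2.1] NOT false = true
[1.1.1.1.2.2] exactly-one(true, true) = false
[1.1.1.1.2] true → false = false
[1.1.1.1] false AND false = false
[1.1.1] NOT false = true
[1.1] NOT true = false
[1.2.1] true OR false = true
[1.2.2] false OR false OR false = false
[1.2.3] exactly-one(false, false, false) = false
[1.2] true OR false OR false = true
[1] false OR true = true
[2] exactly-one(false, false, false) = false
[root] true AND false = false
Overall: false → declined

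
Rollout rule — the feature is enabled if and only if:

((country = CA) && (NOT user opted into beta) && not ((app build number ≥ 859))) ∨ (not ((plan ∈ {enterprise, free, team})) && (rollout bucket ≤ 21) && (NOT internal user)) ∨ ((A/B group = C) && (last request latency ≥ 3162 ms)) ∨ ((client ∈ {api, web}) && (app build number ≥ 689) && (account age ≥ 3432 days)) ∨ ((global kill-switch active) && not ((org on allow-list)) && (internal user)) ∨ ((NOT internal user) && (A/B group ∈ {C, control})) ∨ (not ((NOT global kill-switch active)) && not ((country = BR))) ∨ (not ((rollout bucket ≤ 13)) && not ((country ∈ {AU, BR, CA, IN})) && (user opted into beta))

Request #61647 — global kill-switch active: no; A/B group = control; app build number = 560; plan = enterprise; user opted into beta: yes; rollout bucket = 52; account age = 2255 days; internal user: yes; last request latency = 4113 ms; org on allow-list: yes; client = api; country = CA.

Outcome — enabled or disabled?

Atomic conditions:
  country = CA: CA == CA is true
  NOT user opted into beta: yes → false
  app build number ≥ 859: 560 ≥ 859 is false
  plan ∈ {enterprise, free, team}: enterprise is in the set → true
  rollout bucket ≤ 21: 52 ≤ 21 is false
  NOT internal user: yes → false
  A/B group = C: control == C is false
  last request latency ≥ 3162 ms: 4113 ≥ 3162 is true
  client ∈ {api, web}: api is in the set → true
  app build number ≥ 689: 560 ≥ 689 is false
  account age ≥ 3432 days: 2255 ≥ 3432 is false
  global kill-switch active: no → false
  org on allow-list: yes → true
  internal user: yes → true
  A/B group ∈ {C, control}: control is in the set → true
  NOT global kill-switch active: no → true
  country = BR: CA == BR is false
  rollout bucket ≤ 13: 52 ≤ 13 is false
  country ∈ {AU, BR, CA, IN}: CA is in the set → true
  user opted into beta: yes → true
Combine:
[1.3] NOT false = true
[1] true AND false AND true = false
[2.1] NOT true = false
[2] false AND false AND false = false
[3] false AND true = false
[4] true AND false AND false = false
[5.2] NOT true = false
[5] false AND false AND true = false
[6] false AND true = false
[7.1] NOT true = false
[7.2] NOT false = true
[7] false AND true = false
[8.1] NOT false = true
[8.2] NOT true = false
[8] true AND false AND true = false
[root] false OR false OR false OR false OR false OR false OR false OR false = false
Overall: false → disabled

Disabled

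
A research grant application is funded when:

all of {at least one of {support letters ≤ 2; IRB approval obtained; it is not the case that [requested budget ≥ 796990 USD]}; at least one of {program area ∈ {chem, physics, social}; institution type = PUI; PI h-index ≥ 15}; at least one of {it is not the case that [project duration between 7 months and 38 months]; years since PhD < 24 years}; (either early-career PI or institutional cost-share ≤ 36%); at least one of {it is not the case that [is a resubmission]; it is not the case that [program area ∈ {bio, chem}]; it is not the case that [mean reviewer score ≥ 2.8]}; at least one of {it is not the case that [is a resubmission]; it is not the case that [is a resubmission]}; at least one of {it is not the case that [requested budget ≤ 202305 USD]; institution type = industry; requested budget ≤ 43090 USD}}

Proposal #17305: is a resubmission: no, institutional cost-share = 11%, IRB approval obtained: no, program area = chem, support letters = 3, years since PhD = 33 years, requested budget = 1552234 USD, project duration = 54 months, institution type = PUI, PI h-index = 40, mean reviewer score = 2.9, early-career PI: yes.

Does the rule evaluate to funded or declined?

Declined

Atomic conditions:
  support letters ≤ 2: 3 ≤ 2 is false
  IRB approval obtained: no → false
  requested budget ≥ 796990 USD: 1552234 ≥ 796990 is true
  program area ∈ {chem, physics, social}: chem is in the set → true
  institution type = PUI: PUI == PUI is true
  PI h-index ≥ 15: 40 ≥ 15 is true
  project duration between 7 months and 38 months: 54 in [7, 38] is false
  years since PhD < 24 years: 33 < 24 is false
  early-career PI: yes → true
  institutional cost-share ≤ 36%: 11 ≤ 36 is true
  is a resubmission: no → false
  program area ∈ {bio, chem}: chem is in the set → true
  mean reviewer score ≥ 2.8: 2.9 ≥ 2.8 is true
  requested budget ≤ 202305 USD: 1552234 ≤ 202305 is false
  institution type = industry: PUI == industry is false
  requested budget ≤ 43090 USD: 1552234 ≤ 43090 is false
Combine:
[1.3] NOT true = false
[1] false OR false OR false = false
[2] true OR true OR true = true
[3.1] NOT false = true
[3] true OR false = true
[4] true OR true = true
[5.1] NOT false = true
[5.2] NOT true = false
[5.3] NOT true = false
[5] true OR false OR false = true
[6.1] NOT false = true
[6.2] NOT false = true
[6] true OR true = true
[7.1] NOT false = true
[7] true OR false OR false = true
[root] false AND true AND true AND true AND true AND true AND true = false
Overall: false → declined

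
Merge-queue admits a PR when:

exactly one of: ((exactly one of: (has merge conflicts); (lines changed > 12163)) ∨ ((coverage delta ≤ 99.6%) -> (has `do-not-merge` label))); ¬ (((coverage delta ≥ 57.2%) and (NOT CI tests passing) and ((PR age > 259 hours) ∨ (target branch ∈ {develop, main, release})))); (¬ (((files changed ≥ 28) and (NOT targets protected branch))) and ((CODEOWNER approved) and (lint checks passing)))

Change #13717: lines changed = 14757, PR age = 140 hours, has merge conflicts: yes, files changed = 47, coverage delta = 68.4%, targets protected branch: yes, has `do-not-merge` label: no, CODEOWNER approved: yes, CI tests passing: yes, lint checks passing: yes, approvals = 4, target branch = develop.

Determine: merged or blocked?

Atomic conditions:
  has merge conflicts: yes → true
  lines changed > 12163: 14757 > 12163 is true
  coverage delta ≤ 99.6%: 68.4 ≤ 99.6 is true
  has `do-not-merge` label: no → false
  coverage delta ≥ 57.2%: 68.4 ≥ 57.2 is true
  NOT CI tests passing: yes → false
  PR age > 259 hours: 140 > 259 is false
  target branch ∈ {develop, main, release}: develop is in the set → true
  files changed ≥ 28: 47 ≥ 28 is true
  NOT targets protected branch: yes → false
  CODEOWNER approved: yes → true
  lint checks passing: yes → true
Combine:
[1.1] exactly-one(true, true) = false
[1.2] true → false = false
[1] false OR false = false
[2.1.3] false OR true = true
[2.1] true AND false AND true = false
[2] NOT false = true
[3.1.1] true AND false = false
[3.1] NOT false = true
[3.2] true AND true = true
[3] true AND true = true
[root] exactly-one(false, true, true) = false
Overall: false → blocked

Blocked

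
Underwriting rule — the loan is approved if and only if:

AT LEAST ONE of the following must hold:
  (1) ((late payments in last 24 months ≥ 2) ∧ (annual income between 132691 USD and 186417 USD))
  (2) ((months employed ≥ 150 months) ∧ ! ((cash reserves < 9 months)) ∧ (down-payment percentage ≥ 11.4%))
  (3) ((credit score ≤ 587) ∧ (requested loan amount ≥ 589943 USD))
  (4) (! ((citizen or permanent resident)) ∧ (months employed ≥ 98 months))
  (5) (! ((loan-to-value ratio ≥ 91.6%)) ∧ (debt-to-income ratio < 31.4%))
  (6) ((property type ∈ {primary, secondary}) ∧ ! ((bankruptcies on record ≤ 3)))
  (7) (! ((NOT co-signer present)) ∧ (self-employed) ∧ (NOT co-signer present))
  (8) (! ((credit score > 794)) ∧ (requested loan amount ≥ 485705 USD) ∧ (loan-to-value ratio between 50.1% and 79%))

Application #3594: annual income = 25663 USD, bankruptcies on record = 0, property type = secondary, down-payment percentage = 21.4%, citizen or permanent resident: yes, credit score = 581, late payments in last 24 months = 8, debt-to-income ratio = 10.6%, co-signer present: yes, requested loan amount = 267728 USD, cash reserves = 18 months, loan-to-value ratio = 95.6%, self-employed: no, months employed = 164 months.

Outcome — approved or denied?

Atomic conditions:
  late payments in last 24 months ≥ 2: 8 ≥ 2 is true
  annual income between 132691 USD and 186417 USD: 25663 in [132691, 186417] is false
  months employed ≥ 150 months: 164 ≥ 150 is true
  cash reserves < 9 months: 18 < 9 is false
  down-payment percentage ≥ 11.4%: 21.4 ≥ 11.4 is true
  credit score ≤ 587: 581 ≤ 587 is true
  requested loan amount ≥ 589943 USD: 267728 ≥ 589943 is false
  citizen or permanent resident: yes → true
  months employed ≥ 98 months: 164 ≥ 98 is true
  loan-to-value ratio ≥ 91.6%: 95.6 ≥ 91.6 is true
  debt-to-income ratio < 31.4%: 10.6 < 31.4 is true
  property type ∈ {primary, secondary}: secondary is in the set → true
  bankruptcies on record ≤ 3: 0 ≤ 3 is true
  NOT co-signer present: yes → false
  self-employed: no → false
  credit score > 794: 581 > 794 is false
  requested loan amount ≥ 485705 USD: 267728 ≥ 485705 is false
  loan-to-value ratio between 50.1% and 79%: 95.6 in [50.1, 79] is false
Combine:
[1] true AND false = false
[2.2] NOT false = true
[2] true AND true AND true = true
[3] true AND false = false
[4.1] NOT true = false
[4] false AND true = false
[5.1] NOT true = false
[5] false AND true = false
[6.2] NOT true = false
[6] true AND false = false
[7.1] NOT false = true
[7] true AND false AND false = false
[8.1] NOT false = true
[8] true AND false AND false = false
[root] false OR true OR false OR false OR false OR false OR false OR false = true
Overall: true → approved

Approved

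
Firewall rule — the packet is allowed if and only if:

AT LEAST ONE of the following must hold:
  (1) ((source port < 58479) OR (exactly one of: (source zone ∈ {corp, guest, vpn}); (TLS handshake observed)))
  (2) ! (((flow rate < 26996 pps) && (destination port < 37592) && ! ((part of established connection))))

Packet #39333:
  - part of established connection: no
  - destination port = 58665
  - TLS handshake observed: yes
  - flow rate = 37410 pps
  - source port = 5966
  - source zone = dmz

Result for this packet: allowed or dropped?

Atomic conditions:
  source port < 58479: 5966 < 58479 is true
  source zone ∈ {corp, guest, vpn}: dmz is not in the set → false
  TLS handshake observed: yes → true
  flow rate < 26996 pps: 37410 < 26996 is false
  destination port < 37592: 58665 < 37592 is false
  part of established connection: no → false
Combine:
[1.2] exactly-one(false, true) = true
[1] true OR true = true
[2.1.3] NOT false = true
[2.1] false AND false AND true = false
[2] NOT false = true
[root] true OR true = true
Overall: true → allowed

Allowed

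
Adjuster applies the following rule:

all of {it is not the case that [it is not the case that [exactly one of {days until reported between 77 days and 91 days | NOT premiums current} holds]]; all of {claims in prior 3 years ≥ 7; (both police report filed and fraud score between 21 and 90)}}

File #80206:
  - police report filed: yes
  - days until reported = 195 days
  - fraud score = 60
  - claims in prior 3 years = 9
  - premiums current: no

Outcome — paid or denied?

Paid

Atomic conditions:
  days until reported between 77 days and 91 days: 195 in [77, 91] is false
  NOT premiums current: no → true
  claims in prior 3 years ≥ 7: 9 ≥ 7 is true
  police report filed: yes → true
  fraud score between 21 and 90: 60 in [21, 90] is true
Combine:
[1.1.1] exactly-one(false, true) = true
[1.1] NOT true = false
[1] NOT false = true
[2.2] true AND true = true
[2] true AND true = true
[root] true AND true = true
Overall: true → paid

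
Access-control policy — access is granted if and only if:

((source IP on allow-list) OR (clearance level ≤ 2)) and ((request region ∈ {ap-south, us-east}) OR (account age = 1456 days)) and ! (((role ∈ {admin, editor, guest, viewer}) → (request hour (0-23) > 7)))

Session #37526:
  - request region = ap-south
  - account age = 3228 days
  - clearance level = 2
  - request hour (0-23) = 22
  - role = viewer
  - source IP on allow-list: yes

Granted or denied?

Atomic conditions:
  source IP on allow-list: yes → true
  clearance level ≤ 2: 2 ≤ 2 is true
  request region ∈ {ap-south, us-east}: ap-south is in the set → true
  account age = 1456 days: 3228 == 1456 is false
  role ∈ {admin, editor, guest, viewer}: viewer is in the set → true
  request hour (0-23) > 7: 22 > 7 is true
Combine:
[1] true OR true = true
[2] true OR false = true
[3.1] true → true = true
[3] NOT true = false
[root] true AND true AND false = false
Overall: false → denied

Denied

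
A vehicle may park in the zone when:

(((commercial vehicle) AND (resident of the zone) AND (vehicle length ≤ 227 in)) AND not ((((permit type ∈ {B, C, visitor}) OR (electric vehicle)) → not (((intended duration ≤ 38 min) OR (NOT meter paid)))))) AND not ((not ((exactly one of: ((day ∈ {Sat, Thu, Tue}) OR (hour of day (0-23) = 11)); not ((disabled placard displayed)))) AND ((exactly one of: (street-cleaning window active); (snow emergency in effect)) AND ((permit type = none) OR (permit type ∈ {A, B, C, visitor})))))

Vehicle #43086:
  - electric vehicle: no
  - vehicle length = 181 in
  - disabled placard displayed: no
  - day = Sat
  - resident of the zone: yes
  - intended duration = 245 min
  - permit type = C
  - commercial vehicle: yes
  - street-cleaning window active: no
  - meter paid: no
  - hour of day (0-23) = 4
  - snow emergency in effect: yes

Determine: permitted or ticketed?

Atomic conditions:
  commercial vehicle: yes → true
  resident of the zone: yes → true
  vehicle length ≤ 227 in: 181 ≤ 227 is true
  permit type ∈ {B, C, visitor}: C is in the set → true
  electric vehicle: no → false
  intended duration ≤ 38 min: 245 ≤ 38 is false
  NOT meter paid: no → true
  day ∈ {Sat, Thu, Tue}: Sat is in the set → true
  hour of day (0-23) = 11: 4 == 11 is false
  disabled placard displayed: no → false
  street-cleaning window active: no → false
  snow emergency in effect: yes → true
  permit type = none: C == none is false
  permit type ∈ {A, B, C, visitor}: C is in the set → true
Combine:
[1.1] true AND true AND true = true
[1.2.1.1] true OR false = true
[1.2.1.2.1] false OR true = true
[1.2.1.2] NOT true = false
[1.2.1] true → false = false
[1.2] NOT false = true
[1] true AND true = true
[2.1.1.1.1] true OR false = true
[2.1.1.1.2] NOT false = true
[2.1.1.1] exactly-one(true, true) = false
[2.1.1] NOT false = true
[2.1.2.1] exactly-one(false, true) = true
[2.1.2.2] false OR true = true
[2.1.2] true AND true = true
[2.1] true AND true = true
[2] NOT true = false
[root] true AND false = false
Overall: false → ticketed

Ticketed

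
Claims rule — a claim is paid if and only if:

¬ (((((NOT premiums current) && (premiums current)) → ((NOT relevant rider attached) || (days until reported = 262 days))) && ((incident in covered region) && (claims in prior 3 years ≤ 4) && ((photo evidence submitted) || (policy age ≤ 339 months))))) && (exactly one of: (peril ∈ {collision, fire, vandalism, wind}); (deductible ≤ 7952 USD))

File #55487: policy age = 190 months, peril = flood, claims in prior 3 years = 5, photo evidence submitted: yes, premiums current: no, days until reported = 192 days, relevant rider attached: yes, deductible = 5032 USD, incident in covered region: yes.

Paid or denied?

Atomic conditions:
  NOT premiums current: no → true
  premiums current: no → false
  NOT relevant rider attached: yes → false
  days until reported = 262 days: 192 == 262 is false
  incident in covered region: yes → true
  claims in prior 3 years ≤ 4: 5 ≤ 4 is false
  photo evidence submitted: yes → true
  policy age ≤ 339 months: 190 ≤ 339 is true
  peril ∈ {collision, fire, vandalism, wind}: flood is not in the set → false
  deductible ≤ 7952 USD: 5032 ≤ 7952 is true
Combine:
[1.1.1.1] true AND false = false
[1.1.1.2] false OR false = false
[1.1.1] false → false (antecedent false ⇒ implication holds) = true
[1.1.2.3] true OR true = true
[1.1.2] true AND false AND true = false
[1.1] true AND false = false
[1] NOT false = true
[2] exactly-one(false, true) = true
[root] true AND true = true
Overall: true → paid

Paid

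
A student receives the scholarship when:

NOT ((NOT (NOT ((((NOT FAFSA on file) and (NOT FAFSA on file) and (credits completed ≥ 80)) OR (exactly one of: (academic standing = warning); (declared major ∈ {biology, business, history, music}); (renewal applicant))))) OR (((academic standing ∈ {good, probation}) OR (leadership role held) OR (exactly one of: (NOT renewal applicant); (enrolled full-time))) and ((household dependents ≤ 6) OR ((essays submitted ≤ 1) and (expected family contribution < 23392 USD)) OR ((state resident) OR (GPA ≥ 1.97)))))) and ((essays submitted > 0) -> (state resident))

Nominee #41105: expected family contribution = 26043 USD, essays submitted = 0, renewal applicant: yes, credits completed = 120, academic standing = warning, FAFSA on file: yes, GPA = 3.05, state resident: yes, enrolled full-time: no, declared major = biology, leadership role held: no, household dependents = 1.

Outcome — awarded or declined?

Atomic conditions:
  NOT FAFSA on file: yes → false
  credits completed ≥ 80: 120 ≥ 80 is true
  academic standing = warning: warning == warning is true
  declared major ∈ {biology, business, history, music}: biology is in the set → true
  renewal applicant: yes → true
  academic standing ∈ {good, probation}: warning is not in the set → false
  leadership role held: no → false
  NOT renewal applicant: yes → false
  enrolled full-time: no → false
  household dependents ≤ 6: 1 ≤ 6 is true
  essays submitted ≤ 1: 0 ≤ 1 is true
  expected family contribution < 23392 USD: 26043 < 23392 is false
  state resident: yes → true
  GPA ≥ 1.97: 3.05 ≥ 1.97 is true
  essays submitted > 0: 0 > 0 is false
Combine:
[1.1.1.1.1.1] false AND false AND true = false
[1.1.1.1.1.2] exactly-one(true, true, true) = false
[1.1.1.1.1] false OR false = false
[1.1.1.1] NOT false = true
[1.1.1] NOT true = false
[1.1.2.1.3] exactly-one(false, false) = false
[1.1.2.1] false OR false OR false = false
[1.1.2.2.2] true AND false = false
[1.1.2.2.3] true OR true = true
[1.1.2.2] true OR false OR true = true
[1.1.2] false AND true = false
[1.1] false OR false = false
[1] NOT false = true
[2] false → true (antecedent false ⇒ implication holds) = true
[root] true AND true = true
Overall: true → awarded

Awarded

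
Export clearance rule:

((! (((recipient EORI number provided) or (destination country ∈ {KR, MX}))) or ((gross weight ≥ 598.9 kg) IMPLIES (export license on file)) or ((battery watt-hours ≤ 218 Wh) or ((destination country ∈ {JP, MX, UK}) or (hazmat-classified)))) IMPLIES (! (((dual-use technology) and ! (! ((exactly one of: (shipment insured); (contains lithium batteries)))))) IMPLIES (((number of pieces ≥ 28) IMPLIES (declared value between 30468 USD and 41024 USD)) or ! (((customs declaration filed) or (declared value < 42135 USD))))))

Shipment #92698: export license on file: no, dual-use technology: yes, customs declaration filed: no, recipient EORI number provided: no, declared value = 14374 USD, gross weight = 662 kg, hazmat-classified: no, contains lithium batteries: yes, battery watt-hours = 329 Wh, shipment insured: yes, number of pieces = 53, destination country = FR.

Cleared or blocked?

Atomic conditions:
  recipient EORI number provided: no → false
  destination country ∈ {KR, MX}: FR is not in the set → false
  gross weight ≥ 598.9 kg: 662 ≥ 598.9 is true
  export license on file: no → false
  battery watt-hours ≤ 218 Wh: 329 ≤ 218 is false
  destination country ∈ {JP, MX, UK}: FR is not in the set → false
  hazmat-classified: no → false
  dual-use technology: yes → true
  shipment insured: yes → true
  contains lithium batteries: yes → true
  number of pieces ≥ 28: 53 ≥ 28 is true
  declared value between 30468 USD and 41024 USD: 14374 in [30468, 41024] is false
  customs declaration filed: no → false
  declared value < 42135 USD: 14374 < 42135 is true
Combine:
[1.1.1] false OR false = false
[1.1] NOT false = true
[1.2] true → false = false
[1.3.2] false OR false = false
[1.3] false OR false = false
[1] true OR false OR false = true
[2.1.1.2.1.1] exactly-one(true, true) = false
[2.1.1.2.1] NOT false = true
[2.1.1.2] NOT true = false
[2.1.1] true AND false = false
[2.1] NOT false = true
[2.2.1] true → false = false
[2.2.2.1] false OR true = true
[2.2.2] NOT true = false
[2.2] false OR false = false
[2] true → false = false
[root] true → false = false
Overall: false → blocked

Blocked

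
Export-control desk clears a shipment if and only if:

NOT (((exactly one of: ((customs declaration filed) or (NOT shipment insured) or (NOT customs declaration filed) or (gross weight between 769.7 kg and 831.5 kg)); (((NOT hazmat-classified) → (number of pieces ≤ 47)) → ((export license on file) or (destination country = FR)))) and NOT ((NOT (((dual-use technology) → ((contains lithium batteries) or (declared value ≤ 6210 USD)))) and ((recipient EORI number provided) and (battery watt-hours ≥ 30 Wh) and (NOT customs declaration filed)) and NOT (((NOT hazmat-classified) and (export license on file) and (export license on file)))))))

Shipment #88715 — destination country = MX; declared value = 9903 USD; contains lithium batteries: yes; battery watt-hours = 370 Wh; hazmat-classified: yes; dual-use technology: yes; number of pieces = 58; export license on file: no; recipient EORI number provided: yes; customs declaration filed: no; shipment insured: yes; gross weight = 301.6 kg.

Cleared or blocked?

Blocked

Atomic conditions:
  customs declaration filed: no → false
  NOT shipment insured: yes → false
  NOT customs declaration filed: no → true
  gross weight between 769.7 kg and 831.5 kg: 301.6 in [769.7, 831.5] is false
  NOT hazmat-classified: yes → false
  number of pieces ≤ 47: 58 ≤ 47 is false
  export license on file: no → false
  destination country = FR: MX == FR is false
  dual-use technology: yes → true
  contains lithium batteries: yes → true
  declared value ≤ 6210 USD: 9903 ≤ 6210 is false
  recipient EORI number provided: yes → true
  battery watt-hours ≥ 30 Wh: 370 ≥ 30 is true
Combine:
[1.1.1] false OR false OR true OR false = true
[1.1.2.1] false → false (antecedent false ⇒ implication holds) = true
[1.1.2.2] false OR false = false
[1.1.2] true → false = false
[1.1] exactly-one(true, false) = true
[1.2.1.1.1.2] true OR false = true
[1.2.1.1.1] true → true = true
[1.2.1.1] NOT true = false
[1.2.1.2] true AND true AND true = true
[1.2.1.3.1] false AND false AND false = false
[1.2.1.3] NOT false = true
[1.2.1] false AND true AND true = false
[1.2] NOT false = true
[1] true AND true = true
[root] NOT true = false
Overall: false → blocked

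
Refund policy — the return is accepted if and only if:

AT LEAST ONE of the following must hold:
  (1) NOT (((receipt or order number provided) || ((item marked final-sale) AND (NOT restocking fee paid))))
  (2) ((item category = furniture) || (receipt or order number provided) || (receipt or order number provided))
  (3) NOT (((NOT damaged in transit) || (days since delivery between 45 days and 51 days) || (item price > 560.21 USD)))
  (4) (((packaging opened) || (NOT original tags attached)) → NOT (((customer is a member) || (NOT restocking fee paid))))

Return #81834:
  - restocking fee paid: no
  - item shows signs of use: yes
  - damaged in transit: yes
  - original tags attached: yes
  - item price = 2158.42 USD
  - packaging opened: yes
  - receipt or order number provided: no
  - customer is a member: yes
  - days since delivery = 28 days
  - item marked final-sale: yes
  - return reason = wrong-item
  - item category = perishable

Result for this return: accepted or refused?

Refused

Atomic conditions:
  receipt or order number provided: no → false
  item marked final-sale: yes → true
  NOT restocking fee paid: no → true
  item category = furniture: perishable == furniture is false
  NOT damaged in transit: yes → false
  days since delivery between 45 days and 51 days: 28 in [45, 51] is false
  item price > 560.21 USD: 2158.42 > 560.21 is true
  packaging opened: yes → true
  NOT original tags attached: yes → false
  customer is a member: yes → true
Combine:
[1.1.2] true AND true = true
[1.1] false OR true = true
[1] NOT true = false
[2] false OR false OR false = false
[3.1] false OR false OR true = true
[3] NOT true = false
[4.1] true OR false = true
[4.2.1] true OR true = true
[4.2] NOT true = false
[4] true → false = false
[root] false OR false OR false OR false = false
Overall: false → refused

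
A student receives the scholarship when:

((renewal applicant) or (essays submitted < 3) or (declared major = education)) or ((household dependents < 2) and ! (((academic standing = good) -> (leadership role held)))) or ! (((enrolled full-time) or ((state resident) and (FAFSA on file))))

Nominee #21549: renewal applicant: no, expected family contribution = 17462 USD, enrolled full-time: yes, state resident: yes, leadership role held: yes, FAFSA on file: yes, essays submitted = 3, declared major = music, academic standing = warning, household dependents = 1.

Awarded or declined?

Declined

Atomic conditions:
  renewal applicant: no → false
  essays submitted < 3: 3 < 3 is false
  declared major = education: music == education is false
  household dependents < 2: 1 < 2 is true
  academic standing = good: warning == good is false
  leadership role held: yes → true
  enrolled full-time: yes → true
  state resident: yes → true
  FAFSA on file: yes → true
Combine:
[1] false OR false OR false = false
[2.2.1] false → true (antecedent false ⇒ implication holds) = true
[2.2] NOT true = false
[2] true AND false = false
[3.1.2] true AND true = true
[3.1] true OR true = true
[3] NOT true = false
[root] false OR false OR false = false
Overall: false → declined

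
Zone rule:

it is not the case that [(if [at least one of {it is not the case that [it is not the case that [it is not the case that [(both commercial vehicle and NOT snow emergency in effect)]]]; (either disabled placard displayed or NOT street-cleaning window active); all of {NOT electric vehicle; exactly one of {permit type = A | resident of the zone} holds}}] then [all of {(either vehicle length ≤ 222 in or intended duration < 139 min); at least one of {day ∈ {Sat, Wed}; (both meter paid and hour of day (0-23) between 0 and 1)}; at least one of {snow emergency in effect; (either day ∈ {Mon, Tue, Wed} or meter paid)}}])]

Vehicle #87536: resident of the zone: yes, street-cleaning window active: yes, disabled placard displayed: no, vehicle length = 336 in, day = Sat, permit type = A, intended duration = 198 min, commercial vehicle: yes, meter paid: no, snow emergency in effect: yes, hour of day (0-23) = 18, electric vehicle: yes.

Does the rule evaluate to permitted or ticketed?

Permitted

Atomic conditions:
  commercial vehicle: yes → true
  NOT snow emergency in effect: yes → false
  disabled placard displayed: no → false
  NOT street-cleaning window active: yes → false
  NOT electric vehicle: yes → false
  permit type = A: A == A is true
  resident of the zone: yes → true
  vehicle length ≤ 222 in: 336 ≤ 222 is false
  intended duration < 139 min: 198 < 139 is false
  day ∈ {Sat, Wed}: Sat is in the set → true
  meter paid: no → false
  hour of day (0-23) between 0 and 1: 18 in [0, 1] is false
  snow emergency in effect: yes → true
  day ∈ {Mon, Tue, Wed}: Sat is not in the set → false
Combine:
[1.1.1.1.1.1] true AND false = false
[1.1.1.1.1] NOT false = true
[1.1.1.1] NOT true = false
[1.1.1] NOT false = true
[1.1.2] false OR false = false
[1.1.3.2] exactly-one(true, true) = false
[1.1.3] false AND false = false
[1.1] true OR false OR false = true
[1.2.1] false OR false = false
[1.2.2.2] false AND false = false
[1.2.2] true OR false = true
[1.2.3.2] false OR false = false
[1.2.3] true OR false = true
[1.2] false AND true AND true = false
[1] true → false = false
[root] NOT false = true
Overall: true → permitted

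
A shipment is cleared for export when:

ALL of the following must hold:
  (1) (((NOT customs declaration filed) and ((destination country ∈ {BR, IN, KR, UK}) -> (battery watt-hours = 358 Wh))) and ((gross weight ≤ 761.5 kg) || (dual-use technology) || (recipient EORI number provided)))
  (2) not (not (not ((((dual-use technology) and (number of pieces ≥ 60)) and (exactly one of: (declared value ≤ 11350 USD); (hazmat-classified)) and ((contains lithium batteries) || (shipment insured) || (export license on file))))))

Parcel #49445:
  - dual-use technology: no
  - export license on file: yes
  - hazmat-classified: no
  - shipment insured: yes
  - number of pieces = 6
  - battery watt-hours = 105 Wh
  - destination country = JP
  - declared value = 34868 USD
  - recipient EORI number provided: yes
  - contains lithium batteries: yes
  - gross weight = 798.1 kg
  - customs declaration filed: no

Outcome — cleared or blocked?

Atomic conditions:
  NOT customs declaration filed: no → true
  destination country ∈ {BR, IN, KR, UK}: JP is not in the set → false
  battery watt-hours = 358 Wh: 105 == 358 is false
  gross weight ≤ 761.5 kg: 798.1 ≤ 761.5 is false
  dual-use technology: no → false
  recipient EORI number provided: yes → true
  number of pieces ≥ 60: 6 ≥ 60 is false
  declared value ≤ 11350 USD: 34868 ≤ 11350 is false
  hazmat-classified: no → false
  contains lithium batteries: yes → true
  shipment insured: yes → true
  export license on file: yes → true
Combine:
[1.1.2] false → false (antecedent false ⇒ implication holds) = true
[1.1] true AND true = true
[1.2] false OR false OR true = true
[1] true AND true = true
[2.1.1.1.1] false AND false = false
[2.1.1.1.2] exactly-one(false, false) = false
[2.1.1.1.3] true OR true OR true = true
[2.1.1.1] false AND false AND true = false
[2.1.1] NOT false = true
[2.1] NOT true = false
[2] NOT false = true
[root] true AND true = true
Overall: true → cleared

Cleared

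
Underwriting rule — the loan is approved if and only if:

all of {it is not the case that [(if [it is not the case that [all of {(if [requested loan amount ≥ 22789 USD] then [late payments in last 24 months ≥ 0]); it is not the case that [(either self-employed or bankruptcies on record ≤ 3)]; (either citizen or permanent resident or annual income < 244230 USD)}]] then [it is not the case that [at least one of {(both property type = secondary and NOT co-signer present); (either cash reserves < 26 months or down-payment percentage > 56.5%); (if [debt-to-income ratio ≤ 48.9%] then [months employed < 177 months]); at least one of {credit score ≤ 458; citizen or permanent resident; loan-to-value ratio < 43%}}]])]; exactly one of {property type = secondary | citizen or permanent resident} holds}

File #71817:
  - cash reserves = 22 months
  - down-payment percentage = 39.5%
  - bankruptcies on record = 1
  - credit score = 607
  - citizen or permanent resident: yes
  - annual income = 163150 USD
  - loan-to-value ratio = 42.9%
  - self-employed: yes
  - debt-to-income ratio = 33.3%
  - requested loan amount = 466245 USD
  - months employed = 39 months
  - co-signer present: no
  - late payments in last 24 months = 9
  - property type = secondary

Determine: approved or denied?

Atomic conditions:
  requested loan amount ≥ 22789 USD: 466245 ≥ 22789 is true
  late payments in last 24 months ≥ 0: 9 ≥ 0 is true
  self-employed: yes → true
  bankruptcies on record ≤ 3: 1 ≤ 3 is true
  citizen or permanent resident: yes → true
  annual income < 244230 USD: 163150 < 244230 is true
  property type = secondary: secondary == secondary is true
  NOT co-signer present: no → true
  cash reserves < 26 months: 22 < 26 is true
  down-payment percentage > 56.5%: 39.5 > 56.5 is false
  debt-to-income ratio ≤ 48.9%: 33.3 ≤ 48.9 is true
  months employed < 177 months: 39 < 177 is true
  credit score ≤ 458: 607 ≤ 458 is false
  loan-to-value ratio < 43%: 42.9 < 43 is true
Combine:
[1.1.1.1.1] true → true = true
[1.1.1.1.2.1] true OR true = true
[1.1.1.1.2] NOT true = false
[1.1.1.1.3] true OR true = true
[1.1.1.1] true AND false AND true = false
[1.1.1] NOT false = true
[1.1.2.1.1] true AND true = true
[1.1.2.1.2] true OR false = true
[1.1.2.1.3] true → true = true
[1.1.2.1.4] false OR true OR true = true
[1.1.2.1] true OR true OR true OR true = true
[1.1.2] NOT true = false
[1.1] true → false = false
[1] NOT false = true
[2] exactly-one(true, true) = false
[root] true AND false = false
Overall: false → denied

Denied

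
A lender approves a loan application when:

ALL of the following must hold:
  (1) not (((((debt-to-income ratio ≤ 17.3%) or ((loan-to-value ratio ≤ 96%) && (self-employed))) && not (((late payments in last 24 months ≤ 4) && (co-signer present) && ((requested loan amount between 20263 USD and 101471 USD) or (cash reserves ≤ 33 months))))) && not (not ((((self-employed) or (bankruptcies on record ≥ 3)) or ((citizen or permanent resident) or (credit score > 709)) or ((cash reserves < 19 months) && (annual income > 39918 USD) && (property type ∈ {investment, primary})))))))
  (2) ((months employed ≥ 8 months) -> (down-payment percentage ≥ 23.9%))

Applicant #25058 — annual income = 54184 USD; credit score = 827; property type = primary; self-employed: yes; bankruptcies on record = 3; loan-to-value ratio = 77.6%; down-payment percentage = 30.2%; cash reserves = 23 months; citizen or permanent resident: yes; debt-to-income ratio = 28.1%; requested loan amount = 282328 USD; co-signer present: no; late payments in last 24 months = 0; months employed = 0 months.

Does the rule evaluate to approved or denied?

Atomic conditions:
  debt-to-income ratio ≤ 17.3%: 28.1 ≤ 17.3 is false
  loan-to-value ratio ≤ 96%: 77.6 ≤ 96 is true
  self-employed: yes → true
  late payments in last 24 months ≤ 4: 0 ≤ 4 is true
  co-signer present: no → false
  requested loan amount between 20263 USD and 101471 USD: 282328 in [20263, 101471] is false
  cash reserves ≤ 33 months: 23 ≤ 33 is true
  bankruptcies on record ≥ 3: 3 ≥ 3 is true
  citizen or permanent resident: yes → true
  credit score > 709: 827 > 709 is true
  cash reserves < 19 months: 23 < 19 is false
  annual income > 39918 USD: 54184 > 39918 is true
  property type ∈ {investment, primary}: primary is in the set → true
  months employed ≥ 8 months: 0 ≥ 8 is false
  down-payment percentage ≥ 23.9%: 30.2 ≥ 23.9 is true
Combine:
[1.1.1.1.2] true AND true = true
[1.1.1.1] false OR true = true
[1.1.1.2.1.3] false OR true = true
[1.1.1.2.1] true AND false AND true = false
[1.1.1.2] NOT false = true
[1.1.1] true AND true = true
[1.1.2.1.1.1] true OR true = true
[1.1.2.1.1.2] true OR true = true
[1.1.2.1.1.3] false AND true AND true = false
[1.1.2.1.1] true OR true OR false = true
[1.1.2.1] NOT true = false
[1.1.2] NOT false = true
[1.1] true AND true = true
[1] NOT true = false
[2] false → true (antecedent false ⇒ implication holds) = true
[root] false AND true = false
Overall: false → denied

Denied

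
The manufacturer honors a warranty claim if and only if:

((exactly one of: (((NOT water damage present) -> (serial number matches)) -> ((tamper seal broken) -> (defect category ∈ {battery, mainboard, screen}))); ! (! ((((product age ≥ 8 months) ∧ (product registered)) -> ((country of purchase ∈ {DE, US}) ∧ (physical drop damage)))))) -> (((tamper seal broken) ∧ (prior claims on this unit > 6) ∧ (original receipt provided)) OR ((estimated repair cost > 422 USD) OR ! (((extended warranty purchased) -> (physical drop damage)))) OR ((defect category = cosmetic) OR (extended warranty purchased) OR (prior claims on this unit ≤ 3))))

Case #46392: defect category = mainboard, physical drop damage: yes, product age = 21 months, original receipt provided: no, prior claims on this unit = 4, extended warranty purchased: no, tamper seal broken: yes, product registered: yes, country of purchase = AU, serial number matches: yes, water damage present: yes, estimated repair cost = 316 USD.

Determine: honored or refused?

Refused

Atomic conditions:
  NOT water damage present: yes → false
  serial number matches: yes → true
  tamper seal broken: yes → true
  defect category ∈ {battery, mainboard, screen}: mainboard is in the set → true
  product age ≥ 8 months: 21 ≥ 8 is true
  product registered: yes → true
  country of purchase ∈ {DE, US}: AU is not in the set → false
  physical drop damage: yes → true
  prior claims on this unit > 6: 4 > 6 is false
  original receipt provided: no → false
  estimated repair cost > 422 USD: 316 > 422 is false
  extended warranty purchased: no → false
  defect category = cosmetic: mainboard == cosmetic is false
  prior claims on this unit ≤ 3: 4 ≤ 3 is false
Combine:
[1.1.1] false → true (antecedent false ⇒ implication holds) = true
[1.1.2] true → true = true
[1.1] true → true = true
[1.2.1.1.1] true AND true = true
[1.2.1.1.2] false AND true = false
[1.2.1.1] true → false = false
[1.2.1] NOT false = true
[1.2] NOT true = false
[1] exactly-one(true, false) = true
[2.1] true AND false AND false = false
[2.2.2.1] false → true (antecedent false ⇒ implication holds) = true
[2.2.2] NOT true = false
[2.2] false OR false = false
[2.3] false OR false OR false = false
[2] false OR false OR false = false
[root] true → false = false
Overall: false → refused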